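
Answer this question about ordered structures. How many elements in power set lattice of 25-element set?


Power set = 2^n.
2^25 = 33554432


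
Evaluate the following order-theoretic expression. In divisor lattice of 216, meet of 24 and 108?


In a divisor lattice, meet = gcd (greatest common divisor).
By Euclidean algorithm or factoring: gcd(24,108) = 12


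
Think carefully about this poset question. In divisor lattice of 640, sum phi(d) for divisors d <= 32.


Divisors of 640 up to 32: [1, 2, 4, 5, 8, 10, 16, 20, 32]
phi values: [1, 1, 2, 4, 4, 4, 8, 8, 16]
Sum = 48


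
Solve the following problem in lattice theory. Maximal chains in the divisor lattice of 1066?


A maximal chain goes from the minimum element to a maximal element via cover relations.
Counting all min-to-max paths in the cover graph.
Total maximal chains: 6


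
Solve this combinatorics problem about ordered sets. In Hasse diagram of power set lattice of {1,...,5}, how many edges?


A cover relation a -< b holds when a < b with no c strictly between.
Cover relations:
  {} -< {1}
  {} -< {2}
  {} -< {3}
  {} -< {4}
  {} -< {5}
  {1} -< {1,2}
  {1} -< {1,3}
  {1} -< {1,4}
  ...72 more
Total: 80


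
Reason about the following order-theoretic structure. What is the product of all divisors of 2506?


Divisors of 2506: [1, 2, 7, 14, 179, 358, 1253, 2506]
Product = n^(d(n)/2) = 2506^(8/2)
Product = 39438852161296


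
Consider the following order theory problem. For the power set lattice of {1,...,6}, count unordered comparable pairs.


A comparable pair {a,b} has a < b or b < a in the order.
Count unordered pairs where one element is strictly below the other.
Examples: {{},{1}}, {{},{2}}, {{},{3}}, {{},{4}}, ...
Total comparable pairs: 665


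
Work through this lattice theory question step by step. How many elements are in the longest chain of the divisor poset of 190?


A chain is a totally ordered subset; we count the number of elements in a maximum chain.
Compute, for each element x, the size of the longest chain ending at x:
  1: 1
  2: 2
  5: 2
  19: 2
  10: 3
  38: 3
  ...
A maximum chain: 1 < 2 < 10 < 190
Number of elements in the longest chain: 4


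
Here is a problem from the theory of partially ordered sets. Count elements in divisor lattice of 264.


Divisors of 264: [1, 2, 3, 4, 6, 8, 11, 12, 22, 24, 33, 44, 66, 88, 132, 264]
Count: 16


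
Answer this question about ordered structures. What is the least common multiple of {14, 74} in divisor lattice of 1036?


In a divisor lattice, join = lcm (least common multiple).
Compute lcm iteratively: start with first element, then lcm(current, next).
Elements: [14, 74]
lcm(14,74) = 518
Final lcm = 518


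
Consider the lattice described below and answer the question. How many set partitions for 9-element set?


B(n) = number of set partitions of an n-element set.
B(n) satisfies the recurrence: B(n+1) = sum_k C(n,k)*B(k).
B(9) = 21147


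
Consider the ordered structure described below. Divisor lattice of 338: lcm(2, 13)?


Join=lcm.
gcd(2,13)=1
lcm=26


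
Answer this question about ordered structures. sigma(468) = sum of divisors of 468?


sigma(n) = sum of divisors.
Divisors of 468: [1, 2, 3, 4, 6, 9, 12, 13, 18, 26, 36, 39, 52, 78, 117, 156, 234, 468]
Sum = 1274


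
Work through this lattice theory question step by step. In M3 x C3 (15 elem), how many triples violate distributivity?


Distributive law: a ^ (b v c) = (a ^ b) v (a ^ c).
Check all 15^3 = 3375 ordered triples (a,b,c).
  e.g. a=(a1,0), b=(a2,0), c=(a3,0): lhs=(a1,0) != rhs=(0,0)
  e.g. a=(a1,0), b=(a2,0), c=(a3,1): lhs=(a1,0) != rhs=(0,0)
Total violating triples: 162


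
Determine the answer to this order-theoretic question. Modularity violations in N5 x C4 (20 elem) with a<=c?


Modular law: if a <= c then a v (b ^ c) = (a v b) ^ c.
Check all triples (a,b,c) with a <= c among 20 elements.
  e.g. a=(a,0), b=(c,0), c=(b,0): lhs=(a,0) != rhs=(b,0)
  e.g. a=(a,0), b=(c,1), c=(b,0): lhs=(a,0) != rhs=(b,0)
Total violating triples: 40


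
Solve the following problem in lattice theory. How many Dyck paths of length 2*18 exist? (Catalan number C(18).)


C(n) = C(2n, n) / (n+1).
C(36, 18) = 9075135300
C(18) = 9075135300 / 19 = 477638700


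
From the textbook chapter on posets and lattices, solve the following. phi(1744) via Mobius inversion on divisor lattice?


phi(n) = n * prod_{p|n} (1 - 1/p).
Prime divisors of 1744: [2, 109]
phi(1744) = 1744 * (1 - 1/2) * (1 - 1/109)
phi(1744) = 864


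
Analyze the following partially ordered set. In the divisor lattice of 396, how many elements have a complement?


An element a is complemented if some b has a meet b = bottom, a join b = top.
a is complemented iff gcd(a, n/a)=1, i.e. a is a unitary divisor of 396.
Complemented elements: 1, 4, 9, 11, 36, 44, ... (2 more)
Count: 8


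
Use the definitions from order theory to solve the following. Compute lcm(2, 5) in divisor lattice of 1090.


In a divisor lattice, join = lcm (least common multiple).
gcd(2,5) = 1
lcm(2,5) = 2*5/gcd = 10/1 = 10


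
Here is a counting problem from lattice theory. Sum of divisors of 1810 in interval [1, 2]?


Interval [1,2] in divisors of 1810: [1, 2]
Sum = 3


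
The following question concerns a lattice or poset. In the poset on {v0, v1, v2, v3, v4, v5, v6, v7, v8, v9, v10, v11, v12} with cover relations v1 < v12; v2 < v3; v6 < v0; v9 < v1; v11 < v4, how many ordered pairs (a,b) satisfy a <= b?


The order relation is {(a,b) : a <= b}, reflexive so it includes (a,a).
Examples: (v0,v0), (v1,v1), (v1,v12), (v10,v10), (v11,v11), ...
Total ordered pairs: 19


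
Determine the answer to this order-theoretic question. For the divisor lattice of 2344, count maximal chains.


A maximal chain goes from the minimum element to a maximal element via cover relations.
Counting all min-to-max paths in the cover graph.
Total maximal chains: 4


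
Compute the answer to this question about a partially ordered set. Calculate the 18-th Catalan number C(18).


C(n) = C(2n, n) / (n+1).
C(36, 18) = 9075135300
C(18) = 9075135300 / 19 = 477638700


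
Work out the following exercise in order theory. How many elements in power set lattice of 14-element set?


Power set = 2^n.
2^14 = 16384


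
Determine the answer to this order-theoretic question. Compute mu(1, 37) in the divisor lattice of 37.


In a divisor lattice, mu(a,b) = mu(b/a) where mu is the classical Mobius function.
b/a = 37/1 = 37
Prime factorization of 37: primes [37]
37 is squarefree with 1 prime factor(s), so mu(37) = (-1)^1 = -1


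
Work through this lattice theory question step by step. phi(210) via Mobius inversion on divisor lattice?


phi(n) = n * prod_{p|n} (1 - 1/p).
Prime divisors of 210: [2, 3, 5, 7]
phi(210) = 210 * (1 - 1/2) * (1 - 1/3) * (1 - 1/5) * (1 - 1/7)
phi(210) = 48


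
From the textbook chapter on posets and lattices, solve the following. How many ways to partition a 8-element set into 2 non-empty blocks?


S(n,k) = k*S(n-1,k) + S(n-1,k-1).
S(7,2) = 63, S(7,1) = 1
S(8,2) = 2*63 + 1 = 126 + 1
S(8,2) = 127


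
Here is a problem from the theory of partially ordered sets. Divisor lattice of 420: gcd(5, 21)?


Meet=gcd.
gcd(5,21)=1


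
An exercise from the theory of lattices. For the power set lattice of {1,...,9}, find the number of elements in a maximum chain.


A chain is a totally ordered subset; we count the number of elements in a maximum chain.
Compute, for each element x, the size of the longest chain ending at x:
  {}: 1
  {1}: 2
  {2}: 2
  {3}: 2
  {4}: 2
  {5}: 2
  ...
A maximum chain: {} < {1} < {1,2} < {1,2,3} < {1,2,3,4} < {1,2,3,4,5} < {1,2,3,4,5,6} < {1,2,3,4,5,6,7} < {1,2,3,4,5,6,7,8} < {1,2,3,4,5,6,7,8,9}
Number of elements in the longest chain: 10


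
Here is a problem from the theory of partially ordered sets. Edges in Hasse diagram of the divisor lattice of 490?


A cover relation a -< b holds when a < b with no c strictly between.
Cover relations:
  1 -< 2
  1 -< 5
  1 -< 7
  2 -< 10
  2 -< 14
  5 -< 10
  5 -< 35
  7 -< 14
  ...12 more
Total: 20


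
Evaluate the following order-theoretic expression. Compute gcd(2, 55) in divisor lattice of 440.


In a divisor lattice, meet = gcd (greatest common divisor).
By Euclidean algorithm or factoring: gcd(2,55) = 1


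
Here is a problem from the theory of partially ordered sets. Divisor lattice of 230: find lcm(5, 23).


In a divisor lattice, join = lcm (least common multiple).
gcd(5,23) = 1
lcm(5,23) = 5*23/gcd = 115/1 = 115


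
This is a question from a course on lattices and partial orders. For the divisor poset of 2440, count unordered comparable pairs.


A comparable pair {a,b} has a < b or b < a in the order.
Count unordered pairs where one element is strictly below the other.
Examples: {1,2}, {1,4}, {1,5}, {1,8}, ...
Total comparable pairs: 74


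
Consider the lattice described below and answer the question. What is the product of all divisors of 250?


Divisors of 250: [1, 2, 5, 10, 25, 50, 125, 250]
Product = n^(d(n)/2) = 250^(8/2)
Product = 3906250000


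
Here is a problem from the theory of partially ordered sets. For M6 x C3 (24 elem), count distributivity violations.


Distributive law: a ^ (b v c) = (a ^ b) v (a ^ c).
Check all 24^3 = 13824 ordered triples (a,b,c).
  e.g. a=(a1,0), b=(a2,0), c=(a3,0): lhs=(a1,0) != rhs=(0,0)
  e.g. a=(a1,0), b=(a2,0), c=(a3,1): lhs=(a1,0) != rhs=(0,0)
Total violating triples: 3240


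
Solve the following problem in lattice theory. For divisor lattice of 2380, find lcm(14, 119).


In a divisor lattice, join = lcm (least common multiple).
Compute lcm iteratively: start with first element, then lcm(current, next).
Elements: [14, 119]
lcm(14,119) = 238
Final lcm = 238


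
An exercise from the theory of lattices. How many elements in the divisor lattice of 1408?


Divisors of 1408: [1, 2, 4, 8, 11, 16, 22, 32, 44, 64, 88, 128, 176, 352, 704, 1408]
Count: 16


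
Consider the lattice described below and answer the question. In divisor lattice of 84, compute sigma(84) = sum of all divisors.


sigma(n) = sum of divisors.
Divisors of 84: [1, 2, 3, 4, 6, 7, 12, 14, 21, 28, 42, 84]
Sum = 224


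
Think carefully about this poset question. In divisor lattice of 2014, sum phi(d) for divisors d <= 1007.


Divisors of 2014 up to 1007: [1, 2, 19, 38, 53, 106, 1007]
phi values: [1, 1, 18, 18, 52, 52, 936]
Sum = 1078


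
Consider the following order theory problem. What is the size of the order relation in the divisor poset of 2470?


The order relation is {(a,b) : a <= b}, reflexive so it includes (a,a).
Examples: (1,1), (1,10), (1,1235), (1,13), (1,130), ...
Total ordered pairs: 81


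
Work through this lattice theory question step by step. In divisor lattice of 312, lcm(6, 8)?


Join=lcm.
gcd(6,8)=2
lcm=24


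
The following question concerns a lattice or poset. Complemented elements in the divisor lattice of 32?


An element a is complemented if some b has a meet b = bottom, a join b = top.
a is complemented iff gcd(a, n/a)=1, i.e. a is a unitary divisor of 32.
Complemented elements: 1, 32
Count: 2


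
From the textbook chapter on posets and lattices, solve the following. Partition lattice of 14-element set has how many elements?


B(n) = number of set partitions of an n-element set.
B(n) satisfies the recurrence: B(n+1) = sum_k C(n,k)*B(k).
B(14) = 190899322


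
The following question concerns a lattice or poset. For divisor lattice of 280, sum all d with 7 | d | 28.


Interval [7,28] in divisors of 280: [7, 14, 28]
Sum = 49


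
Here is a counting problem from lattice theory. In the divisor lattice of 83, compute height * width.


Height = length of longest chain minus 1; width = size of largest antichain.
A maximum chain: 1 | 83  (height 1).
A maximum antichain: {1}  (width 1).
Product = 1 * 1 = 1


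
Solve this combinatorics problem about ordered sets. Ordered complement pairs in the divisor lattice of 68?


Complement pair (a,b): a meet b = bottom, a join b = top.
Here: gcd(a,b)=1 and lcm(a,b)=68, i.e. a*b=68 with a,b coprime.
Pairs found: (1,68), (4,17), (17,4), (68,1)
Total ordered pairs: 4


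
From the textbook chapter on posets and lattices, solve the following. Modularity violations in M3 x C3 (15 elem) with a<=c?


Modular law: if a <= c then a v (b ^ c) = (a v b) ^ c.
Check all triples (a,b,c) with a <= c among 15 elements.
This lattice is modular (diamonds M_m and their chain-products are modular).
Total violating triples: 0


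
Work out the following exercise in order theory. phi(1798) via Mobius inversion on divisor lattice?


phi(n) = n * prod_{p|n} (1 - 1/p).
Prime divisors of 1798: [2, 29, 31]
phi(1798) = 1798 * (1 - 1/2) * (1 - 1/29) * (1 - 1/31)
phi(1798) = 840


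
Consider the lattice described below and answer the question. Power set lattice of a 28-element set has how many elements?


Power set = 2^n.
2^28 = 268435456


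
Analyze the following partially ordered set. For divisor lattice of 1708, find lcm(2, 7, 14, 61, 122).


In a divisor lattice, join = lcm (least common multiple).
Compute lcm iteratively: start with first element, then lcm(current, next).
Elements: [2, 7, 14, 61, 122]
lcm(2,7) = 14
lcm(14,14) = 14
lcm(14,61) = 854
lcm(854,122) = 854
Final lcm = 854


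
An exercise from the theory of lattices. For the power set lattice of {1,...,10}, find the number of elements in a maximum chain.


A chain is a totally ordered subset; we count the number of elements in a maximum chain.
Compute, for each element x, the size of the longest chain ending at x:
  {}: 1
  {1}: 2
  {2}: 2
  {3}: 2
  {4}: 2
  {5}: 2
  ...
A maximum chain: {} < {1} < {1,2} < {1,2,3} < {1,2,3,4} < {1,2,3,4,5} < {1,2,3,4,5,6} < {1,2,3,4,5,6,7} < {1,2,3,4,5,6,7,8} < {1,2,3,4,5,6,7,8,9} < {1,2,3,4,5,6,7,8,9,10}
Number of elements in the longest chain: 11


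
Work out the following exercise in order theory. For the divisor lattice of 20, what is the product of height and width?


Height = length of longest chain minus 1; width = size of largest antichain.
A maximum chain: 1 | 5 | 10 | 20  (height 3).
A maximum antichain: {2, 5}  (width 2).
Product = 3 * 2 = 6


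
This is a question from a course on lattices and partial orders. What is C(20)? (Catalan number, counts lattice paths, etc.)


C(n) = C(2n, n) / (n+1).
C(40, 20) = 137846528820
C(20) = 137846528820 / 21 = 6564120420


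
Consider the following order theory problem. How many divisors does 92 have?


Divisors of 92: [1, 2, 4, 23, 46, 92]
Count: 6


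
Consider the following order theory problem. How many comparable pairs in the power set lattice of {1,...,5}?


A comparable pair {a,b} has a < b or b < a in the order.
Count unordered pairs where one element is strictly below the other.
Examples: {{},{1}}, {{},{2}}, {{},{3}}, {{},{4}}, ...
Total comparable pairs: 211


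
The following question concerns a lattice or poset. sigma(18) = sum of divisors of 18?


sigma(n) = sum of divisors.
Divisors of 18: [1, 2, 3, 6, 9, 18]
Sum = 39


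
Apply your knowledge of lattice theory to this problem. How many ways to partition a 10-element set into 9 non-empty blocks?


S(n,k) = k*S(n-1,k) + S(n-1,k-1).
S(9,9) = 1, S(9,8) = 36
S(10,9) = 9*1 + 36 = 9 + 36
S(10,9) = 45


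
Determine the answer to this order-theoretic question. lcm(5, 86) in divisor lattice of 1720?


Join=lcm.
gcd(5,86)=1
lcm=430


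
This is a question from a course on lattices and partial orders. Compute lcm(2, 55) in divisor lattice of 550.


In a divisor lattice, join = lcm (least common multiple).
gcd(2,55) = 1
lcm(2,55) = 2*55/gcd = 110/1 = 110


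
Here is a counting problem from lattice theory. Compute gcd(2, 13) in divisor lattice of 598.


In a divisor lattice, meet = gcd (greatest common divisor).
By Euclidean algorithm or factoring: gcd(2,13) = 1


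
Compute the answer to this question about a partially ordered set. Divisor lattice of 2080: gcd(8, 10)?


Meet=gcd.
gcd(8,10)=2


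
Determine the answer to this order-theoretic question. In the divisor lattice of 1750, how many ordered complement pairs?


Complement pair (a,b): a meet b = bottom, a join b = top.
Here: gcd(a,b)=1 and lcm(a,b)=1750, i.e. a*b=1750 with a,b coprime.
Pairs found: (1,1750), (2,875), (7,250), (14,125), ... (4 more)
Total ordered pairs: 8


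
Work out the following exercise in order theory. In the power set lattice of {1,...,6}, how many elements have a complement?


An element a is complemented if some b has a meet b = bottom, a join b = top.
every subset A has complement S\A, so all elements are complemented.
Complemented elements: {}, {1}, {2}, {3}, {4}, {5}, ... (58 more)
Count: 64


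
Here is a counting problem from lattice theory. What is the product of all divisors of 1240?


Divisors of 1240: [1, 2, 4, 5, 8, 10, 20, 31, 40, 62, 124, 155, 248, 310, 620, 1240]
Product = n^(d(n)/2) = 1240^(16/2)
Product = 5589506702973337600000000


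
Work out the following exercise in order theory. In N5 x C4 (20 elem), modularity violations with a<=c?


Modular law: if a <= c then a v (b ^ c) = (a v b) ^ c.
Check all triples (a,b,c) with a <= c among 20 elements.
  e.g. a=(a,0), b=(c,0), c=(b,0): lhs=(a,0) != rhs=(b,0)
  e.g. a=(a,0), b=(c,1), c=(b,0): lhs=(a,0) != rhs=(b,0)
Total violating triples: 40


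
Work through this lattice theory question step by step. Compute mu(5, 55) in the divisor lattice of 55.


In a divisor lattice, mu(a,b) = mu(b/a) where mu is the classical Mobius function.
b/a = 55/5 = 11
Prime factorization of 11: primes [11]
11 is squarefree with 1 prime factor(s), so mu(11) = (-1)^1 = -1


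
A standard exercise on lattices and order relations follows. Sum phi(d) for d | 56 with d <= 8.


Divisors of 56 up to 8: [1, 2, 4, 7, 8]
phi values: [1, 1, 2, 6, 4]
Sum = 14


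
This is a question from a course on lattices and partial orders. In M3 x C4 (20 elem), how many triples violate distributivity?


Distributive law: a ^ (b v c) = (a ^ b) v (a ^ c).
Check all 20^3 = 8000 ordered triples (a,b,c).
  e.g. a=(a1,0), b=(a2,0), c=(a3,0): lhs=(a1,0) != rhs=(0,0)
  e.g. a=(a1,0), b=(a2,0), c=(a3,1): lhs=(a1,0) != rhs=(0,0)
Total violating triples: 384


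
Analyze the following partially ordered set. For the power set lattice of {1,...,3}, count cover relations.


A cover relation a -< b holds when a < b with no c strictly between.
Cover relations:
  {} -< {1}
  {} -< {2}
  {} -< {3}
  {1} -< {1,2}
  {1} -< {1,3}
  {2} -< {1,2}
  {2} -< {2,3}
  {3} -< {1,3}
  ...4 more
Total: 12


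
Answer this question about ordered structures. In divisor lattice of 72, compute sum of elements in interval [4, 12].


Interval [4,12] in divisors of 72: [4, 12]
Sum = 16


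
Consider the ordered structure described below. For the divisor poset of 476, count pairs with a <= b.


The order relation is {(a,b) : a <= b}, reflexive so it includes (a,a).
Examples: (1,1), (1,119), (1,14), (1,17), (1,2), ...
Total ordered pairs: 54


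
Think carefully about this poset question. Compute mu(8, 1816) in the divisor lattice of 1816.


In a divisor lattice, mu(a,b) = mu(b/a) where mu is the classical Mobius function.
b/a = 1816/8 = 227
Prime factorization of 227: primes [227]
227 is squarefree with 1 prime factor(s), so mu(227) = (-1)^1 = -1


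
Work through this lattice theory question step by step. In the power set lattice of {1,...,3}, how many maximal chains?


A maximal chain goes from the minimum element to a maximal element via cover relations.
Counting all min-to-max paths in the cover graph.
Total maximal chains: 6


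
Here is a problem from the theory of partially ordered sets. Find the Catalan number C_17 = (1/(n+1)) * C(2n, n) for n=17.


C(n) = C(2n, n) / (n+1).
C(34, 17) = 2333606220
C(17) = 2333606220 / 18 = 129644790


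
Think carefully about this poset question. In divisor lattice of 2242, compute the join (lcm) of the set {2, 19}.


In a divisor lattice, join = lcm (least common multiple).
Compute lcm iteratively: start with first element, then lcm(current, next).
Elements: [2, 19]
lcm(2,19) = 38
Final lcm = 38


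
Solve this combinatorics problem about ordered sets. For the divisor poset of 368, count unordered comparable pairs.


A comparable pair {a,b} has a < b or b < a in the order.
Count unordered pairs where one element is strictly below the other.
Examples: {1,2}, {1,4}, {1,8}, {1,16}, ...
Total comparable pairs: 35


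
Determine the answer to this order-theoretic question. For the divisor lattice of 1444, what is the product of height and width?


Height = length of longest chain minus 1; width = size of largest antichain.
A maximum chain: 1 | 19 | 361 | 722 | 1444  (height 4).
A maximum antichain: {4, 38, 361}  (width 3).
Product = 4 * 3 = 12


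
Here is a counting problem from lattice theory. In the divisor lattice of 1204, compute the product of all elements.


Divisors of 1204: [1, 2, 4, 7, 14, 28, 43, 86, 172, 301, 602, 1204]
Product = n^(d(n)/2) = 1204^(12/2)
Product = 3046203561376976896


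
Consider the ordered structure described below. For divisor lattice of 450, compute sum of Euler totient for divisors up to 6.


Divisors of 450 up to 6: [1, 2, 3, 5, 6]
phi values: [1, 1, 2, 4, 2]
Sum = 10


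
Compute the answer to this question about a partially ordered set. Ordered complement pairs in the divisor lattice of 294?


Complement pair (a,b): a meet b = bottom, a join b = top.
Here: gcd(a,b)=1 and lcm(a,b)=294, i.e. a*b=294 with a,b coprime.
Pairs found: (1,294), (2,147), (3,98), (6,49), ... (4 more)
Total ordered pairs: 8


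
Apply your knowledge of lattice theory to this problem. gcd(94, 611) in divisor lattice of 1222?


Meet=gcd.
gcd(94,611)=47


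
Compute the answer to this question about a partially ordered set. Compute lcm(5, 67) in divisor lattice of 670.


In a divisor lattice, join = lcm (least common multiple).
gcd(5,67) = 1
lcm(5,67) = 5*67/gcd = 335/1 = 335


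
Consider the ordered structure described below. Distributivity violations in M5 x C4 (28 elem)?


Distributive law: a ^ (b v c) = (a ^ b) v (a ^ c).
Check all 28^3 = 21952 ordered triples (a,b,c).
  e.g. a=(a1,0), b=(a2,0), c=(a3,0): lhs=(a1,0) != rhs=(0,0)
  e.g. a=(a1,0), b=(a2,0), c=(a3,1): lhs=(a1,0) != rhs=(0,0)
Total violating triples: 3840


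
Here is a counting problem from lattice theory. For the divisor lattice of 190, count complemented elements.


An element a is complemented if some b has a meet b = bottom, a join b = top.
a is complemented iff gcd(a, n/a)=1, i.e. a is a unitary divisor of 190.
Complemented elements: 1, 2, 5, 10, 19, 38, ... (2 more)
Count: 8


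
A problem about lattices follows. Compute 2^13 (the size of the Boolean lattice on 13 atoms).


Power set = 2^n.
2^13 = 8192


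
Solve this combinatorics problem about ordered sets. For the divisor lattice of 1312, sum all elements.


sigma(n) = sum of divisors.
Divisors of 1312: [1, 2, 4, 8, 16, 32, 41, 82, 164, 328, 656, 1312]
Sum = 2646


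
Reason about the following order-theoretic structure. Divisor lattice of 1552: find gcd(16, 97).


In a divisor lattice, meet = gcd (greatest common divisor).
By Euclidean algorithm or factoring: gcd(16,97) = 1


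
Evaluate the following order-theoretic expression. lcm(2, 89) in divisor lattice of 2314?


Join=lcm.
gcd(2,89)=1
lcm=178


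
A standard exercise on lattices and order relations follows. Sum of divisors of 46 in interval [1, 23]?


Interval [1,23] in divisors of 46: [1, 23]
Sum = 24


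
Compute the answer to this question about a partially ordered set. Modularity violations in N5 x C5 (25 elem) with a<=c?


Modular law: if a <= c then a v (b ^ c) = (a v b) ^ c.
Check all triples (a,b,c) with a <= c among 25 elements.
  e.g. a=(a,0), b=(c,0), c=(b,0): lhs=(a,0) != rhs=(b,0)
  e.g. a=(a,0), b=(c,1), c=(b,0): lhs=(a,0) != rhs=(b,0)
Total violating triples: 75


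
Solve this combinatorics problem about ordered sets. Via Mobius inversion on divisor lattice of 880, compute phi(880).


phi(n) = n * prod_{p|n} (1 - 1/p).
Prime divisors of 880: [2, 5, 11]
phi(880) = 880 * (1 - 1/2) * (1 - 1/5) * (1 - 1/11)
phi(880) = 320


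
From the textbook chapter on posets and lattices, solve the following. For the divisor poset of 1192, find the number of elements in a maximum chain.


A chain is a totally ordered subset; we count the number of elements in a maximum chain.
Compute, for each element x, the size of the longest chain ending at x:
  1: 1
  2: 2
  149: 2
  4: 3
  8: 4
  298: 3
  ...
A maximum chain: 1 < 2 < 4 < 8 < 1192
Number of elements in the longest chain: 5


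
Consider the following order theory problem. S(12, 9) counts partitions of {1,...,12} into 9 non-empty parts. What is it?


S(n,k) = k*S(n-1,k) + S(n-1,k-1).
S(11,9) = 1155, S(11,8) = 11880
S(12,9) = 9*1155 + 11880 = 10395 + 11880
S(12,9) = 22275


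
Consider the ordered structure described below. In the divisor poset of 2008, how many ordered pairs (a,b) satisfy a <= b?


The order relation is {(a,b) : a <= b}, reflexive so it includes (a,a).
Examples: (1,1), (1,1004), (1,2), (1,2008), (1,251), ...
Total ordered pairs: 30


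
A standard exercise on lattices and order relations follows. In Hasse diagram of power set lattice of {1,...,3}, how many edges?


A cover relation a -< b holds when a < b with no c strictly between.
Cover relations:
  {} -< {1}
  {} -< {2}
  {} -< {3}
  {1} -< {1,2}
  {1} -< {1,3}
  {2} -< {1,2}
  {2} -< {2,3}
  {3} -< {1,3}
  ...4 more
Total: 12


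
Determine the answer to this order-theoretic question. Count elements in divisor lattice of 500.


Divisors of 500: [1, 2, 4, 5, 10, 20, 25, 50, 100, 125, 250, 500]
Count: 12


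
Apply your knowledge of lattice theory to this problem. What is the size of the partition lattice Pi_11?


B(n) = number of set partitions of an n-element set.
B(n) satisfies the recurrence: B(n+1) = sum_k C(n,k)*B(k).
B(11) = 678570


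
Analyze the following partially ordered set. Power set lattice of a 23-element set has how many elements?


Power set = 2^n.
2^23 = 8388608


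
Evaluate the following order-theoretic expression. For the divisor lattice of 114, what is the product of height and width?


Height = length of longest chain minus 1; width = size of largest antichain.
A maximum chain: 1 | 19 | 57 | 114  (height 3).
A maximum antichain: {2, 3, 19}  (width 3).
Product = 3 * 3 = 9


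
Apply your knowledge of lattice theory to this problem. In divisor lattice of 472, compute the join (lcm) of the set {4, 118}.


In a divisor lattice, join = lcm (least common multiple).
Compute lcm iteratively: start with first element, then lcm(current, next).
Elements: [4, 118]
lcm(4,118) = 236
Final lcm = 236


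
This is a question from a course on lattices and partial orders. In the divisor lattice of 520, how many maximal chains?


A maximal chain goes from the minimum element to a maximal element via cover relations.
Counting all min-to-max paths in the cover graph.
Total maximal chains: 20


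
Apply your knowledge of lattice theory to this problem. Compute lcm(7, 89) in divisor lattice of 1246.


In a divisor lattice, join = lcm (least common multiple).
gcd(7,89) = 1
lcm(7,89) = 7*89/gcd = 623/1 = 623


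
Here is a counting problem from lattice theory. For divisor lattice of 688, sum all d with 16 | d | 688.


Interval [16,688] in divisors of 688: [16, 688]
Sum = 704


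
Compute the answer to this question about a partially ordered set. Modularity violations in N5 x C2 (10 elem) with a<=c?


Modular law: if a <= c then a v (b ^ c) = (a v b) ^ c.
Check all triples (a,b,c) with a <= c among 10 elements.
  e.g. a=(a,0), b=(c,0), c=(b,0): lhs=(a,0) != rhs=(b,0)
  e.g. a=(a,0), b=(c,1), c=(b,0): lhs=(a,0) != rhs=(b,0)
Total violating triples: 6


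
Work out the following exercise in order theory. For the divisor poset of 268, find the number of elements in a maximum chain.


A chain is a totally ordered subset; we count the number of elements in a maximum chain.
Compute, for each element x, the size of the longest chain ending at x:
  1: 1
  2: 2
  67: 2
  4: 3
  134: 3
  268: 4
A maximum chain: 1 < 2 < 4 < 268
Number of elements in the longest chain: 4


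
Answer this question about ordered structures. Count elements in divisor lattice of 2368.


Divisors of 2368: [1, 2, 4, 8, 16, 32, 37, 64, 74, 148, 296, 592, 1184, 2368]
Count: 14


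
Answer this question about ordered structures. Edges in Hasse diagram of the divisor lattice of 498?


A cover relation a -< b holds when a < b with no c strictly between.
Cover relations:
  1 -< 2
  1 -< 3
  1 -< 83
  2 -< 6
  2 -< 166
  3 -< 6
  3 -< 249
  6 -< 498
  ...4 more
Total: 12


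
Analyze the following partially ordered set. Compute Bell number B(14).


B(n) = number of set partitions of an n-element set.
B(n) satisfies the recurrence: B(n+1) = sum_k C(n,k)*B(k).
B(14) = 190899322


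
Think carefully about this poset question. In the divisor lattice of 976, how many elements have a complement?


An element a is complemented if some b has a meet b = bottom, a join b = top.
a is complemented iff gcd(a, n/a)=1, i.e. a is a unitary divisor of 976.
Complemented elements: 1, 16, 61, 976
Count: 4


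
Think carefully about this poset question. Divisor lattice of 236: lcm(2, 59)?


Join=lcm.
gcd(2,59)=1
lcm=118


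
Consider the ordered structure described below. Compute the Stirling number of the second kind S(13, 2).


S(n,k) = k*S(n-1,k) + S(n-1,k-1).
S(12,2) = 2047, S(12,1) = 1
S(13,2) = 2*2047 + 1 = 4094 + 1
S(13,2) = 4095


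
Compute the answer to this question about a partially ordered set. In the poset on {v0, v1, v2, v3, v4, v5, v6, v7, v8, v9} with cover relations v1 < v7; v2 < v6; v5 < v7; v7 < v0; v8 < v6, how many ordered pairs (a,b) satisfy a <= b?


The order relation is {(a,b) : a <= b}, reflexive so it includes (a,a).
Examples: (v0,v0), (v1,v0), (v1,v1), (v1,v7), (v2,v2), ...
Total ordered pairs: 17


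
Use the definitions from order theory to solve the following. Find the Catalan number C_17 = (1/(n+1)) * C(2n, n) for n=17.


C(n) = C(2n, n) / (n+1).
C(34, 17) = 2333606220
C(17) = 2333606220 / 18 = 129644790


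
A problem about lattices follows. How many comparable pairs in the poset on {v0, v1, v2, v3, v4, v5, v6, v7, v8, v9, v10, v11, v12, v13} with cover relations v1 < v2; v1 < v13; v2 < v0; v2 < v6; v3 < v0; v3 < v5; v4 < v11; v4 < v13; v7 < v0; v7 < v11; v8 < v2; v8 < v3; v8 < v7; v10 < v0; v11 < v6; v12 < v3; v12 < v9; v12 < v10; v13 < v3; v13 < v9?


A comparable pair {a,b} has a < b or b < a in the order.
Count unordered pairs where one element is strictly below the other.
Examples: {v0,v1}, {v0,v2}, {v0,v3}, {v0,v4}, ...
Total comparable pairs: 39


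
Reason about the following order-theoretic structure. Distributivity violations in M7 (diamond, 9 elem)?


Distributive law: a ^ (b v c) = (a ^ b) v (a ^ c).
Check all 9^3 = 729 ordered triples (a,b,c).
  e.g. a=a1, b=a2, c=a3: lhs=a1 != rhs=0
  e.g. a=a1, b=a2, c=a4: lhs=a1 != rhs=0
Total violating triples: 210


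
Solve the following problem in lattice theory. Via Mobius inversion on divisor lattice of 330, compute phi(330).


phi(n) = n * prod_{p|n} (1 - 1/p).
Prime divisors of 330: [2, 3, 5, 11]
phi(330) = 330 * (1 - 1/2) * (1 - 1/3) * (1 - 1/5) * (1 - 1/11)
phi(330) = 80


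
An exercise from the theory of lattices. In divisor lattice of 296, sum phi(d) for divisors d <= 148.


Divisors of 296 up to 148: [1, 2, 4, 8, 37, 74, 148]
phi values: [1, 1, 2, 4, 36, 36, 72]
Sum = 152


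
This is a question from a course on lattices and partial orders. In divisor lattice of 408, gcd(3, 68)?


Meet=gcd.
gcd(3,68)=1


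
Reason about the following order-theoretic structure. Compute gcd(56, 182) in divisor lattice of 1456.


In a divisor lattice, meet = gcd (greatest common divisor).
By Euclidean algorithm or factoring: gcd(56,182) = 14


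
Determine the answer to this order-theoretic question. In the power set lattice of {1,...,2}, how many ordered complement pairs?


Complement pair (a,b): a meet b = bottom, a join b = top.
Here: A intersect B = {} and A union B = {1,...,2}.
Pairs found: ({},{1,2}), ({1},{2}), ({2},{1}), ({1,2},{})
Total ordered pairs: 4


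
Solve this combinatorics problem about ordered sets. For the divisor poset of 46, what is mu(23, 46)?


In a divisor lattice, mu(a,b) = mu(b/a) where mu is the classical Mobius function.
b/a = 46/23 = 2
Prime factorization of 2: primes [2]
2 is squarefree with 1 prime factor(s), so mu(2) = (-1)^1 = -1


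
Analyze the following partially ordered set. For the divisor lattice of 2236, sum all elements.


sigma(n) = sum of divisors.
Divisors of 2236: [1, 2, 4, 13, 26, 43, 52, 86, 172, 559, 1118, 2236]
Sum = 4312


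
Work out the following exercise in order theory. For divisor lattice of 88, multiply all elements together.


Divisors of 88: [1, 2, 4, 8, 11, 22, 44, 88]
Product = n^(d(n)/2) = 88^(8/2)
Product = 59969536


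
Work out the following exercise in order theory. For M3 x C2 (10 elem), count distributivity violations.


Distributive law: a ^ (b v c) = (a ^ b) v (a ^ c).
Check all 10^3 = 1000 ordered triples (a,b,c).
  e.g. a=(a1,0), b=(a2,0), c=(a3,0): lhs=(a1,0) != rhs=(0,0)
  e.g. a=(a1,0), b=(a2,0), c=(a3,1): lhs=(a1,0) != rhs=(0,0)
Total violating triples: 48


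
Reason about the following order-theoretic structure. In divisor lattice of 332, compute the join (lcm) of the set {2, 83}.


In a divisor lattice, join = lcm (least common multiple).
Compute lcm iteratively: start with first element, then lcm(current, next).
Elements: [2, 83]
lcm(2,83) = 166
Final lcm = 166


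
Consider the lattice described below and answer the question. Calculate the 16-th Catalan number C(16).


C(n) = C(2n, n) / (n+1).
C(32, 16) = 601080390
C(16) = 601080390 / 17 = 35357670


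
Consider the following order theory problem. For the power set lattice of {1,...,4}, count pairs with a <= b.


The order relation is {(a,b) : a <= b}, reflexive so it includes (a,a).
Examples: ({},{}), ({},{1,2}), ({},{1,2,3}), ({},{1,2,3,4}), ({},{1,2,4}), ...
Total ordered pairs: 81


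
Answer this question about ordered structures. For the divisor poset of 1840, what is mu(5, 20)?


In a divisor lattice, mu(a,b) = mu(b/a) where mu is the classical Mobius function.
b/a = 20/5 = 4
Prime factorization of 4: primes [2]
4 is not squarefree, so mu(4) = 0


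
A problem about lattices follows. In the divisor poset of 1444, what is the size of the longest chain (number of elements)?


A chain is a totally ordered subset; we count the number of elements in a maximum chain.
Compute, for each element x, the size of the longest chain ending at x:
  1: 1
  2: 2
  19: 2
  4: 3
  361: 3
  38: 3
  ...
A maximum chain: 1 < 2 < 4 < 76 < 1444
Number of elements in the longest chain: 5


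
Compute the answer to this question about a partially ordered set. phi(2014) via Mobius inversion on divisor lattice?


phi(n) = n * prod_{p|n} (1 - 1/p).
Prime divisors of 2014: [2, 19, 53]
phi(2014) = 2014 * (1 - 1/2) * (1 - 1/19) * (1 - 1/53)
phi(2014) = 936


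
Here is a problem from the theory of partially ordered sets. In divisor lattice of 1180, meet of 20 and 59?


In a divisor lattice, meet = gcd (greatest common divisor).
By Euclidean algorithm or factoring: gcd(20,59) = 1


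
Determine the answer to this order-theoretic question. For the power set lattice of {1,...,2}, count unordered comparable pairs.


A comparable pair {a,b} has a < b or b < a in the order.
Count unordered pairs where one element is strictly below the other.
Examples: {{},{1}}, {{},{2}}, {{},{1,2}}, {{1},{1,2}}, ...
Total comparable pairs: 5


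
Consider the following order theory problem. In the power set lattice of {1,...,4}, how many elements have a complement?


An element a is complemented if some b has a meet b = bottom, a join b = top.
every subset A has complement S\A, so all elements are complemented.
Complemented elements: {}, {1}, {2}, {3}, {4}, {1,2}, ... (10 more)
Count: 16


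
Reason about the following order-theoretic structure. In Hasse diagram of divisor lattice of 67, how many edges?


A cover relation a -< b holds when a < b with no c strictly between.
Cover relations:
  1 -< 67
Total: 1


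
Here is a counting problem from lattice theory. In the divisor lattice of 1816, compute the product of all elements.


Divisors of 1816: [1, 2, 4, 8, 227, 454, 908, 1816]
Product = n^(d(n)/2) = 1816^(8/2)
Product = 10875854196736


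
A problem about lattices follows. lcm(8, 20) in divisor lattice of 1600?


Join=lcm.
gcd(8,20)=4
lcm=40


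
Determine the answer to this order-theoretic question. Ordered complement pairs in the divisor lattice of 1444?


Complement pair (a,b): a meet b = bottom, a join b = top.
Here: gcd(a,b)=1 and lcm(a,b)=1444, i.e. a*b=1444 with a,b coprime.
Pairs found: (1,1444), (4,361), (361,4), (1444,1)
Total ordered pairs: 4


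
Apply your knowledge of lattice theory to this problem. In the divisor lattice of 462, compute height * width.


Height = length of longest chain minus 1; width = size of largest antichain.
A maximum chain: 1 | 11 | 77 | 231 | 462  (height 4).
A maximum antichain: {6, 14, 21, 22, 33, 77}  (width 6).
Product = 4 * 6 = 24


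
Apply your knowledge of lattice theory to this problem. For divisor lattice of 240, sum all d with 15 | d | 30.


Interval [15,30] in divisors of 240: [15, 30]
Sum = 45


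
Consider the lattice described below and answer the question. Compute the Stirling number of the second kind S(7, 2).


S(n,k) = k*S(n-1,k) + S(n-1,k-1).
S(6,2) = 31, S(6,1) = 1
S(7,2) = 2*31 + 1 = 62 + 1
S(7,2) = 63


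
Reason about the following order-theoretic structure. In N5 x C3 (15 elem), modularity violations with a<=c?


Modular law: if a <= c then a v (b ^ c) = (a v b) ^ c.
Check all triples (a,b,c) with a <= c among 15 elements.
  e.g. a=(a,0), b=(c,0), c=(b,0): lhs=(a,0) != rhs=(b,0)
  e.g. a=(a,0), b=(c,1), c=(b,0): lhs=(a,0) != rhs=(b,0)
Total violating triples: 18


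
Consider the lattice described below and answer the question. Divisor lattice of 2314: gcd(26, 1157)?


Meet=gcd.
gcd(26,1157)=13


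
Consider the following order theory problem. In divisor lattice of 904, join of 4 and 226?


In a divisor lattice, join = lcm (least common multiple).
gcd(4,226) = 2
lcm(4,226) = 4*226/gcd = 904/2 = 452


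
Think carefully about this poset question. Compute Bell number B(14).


B(n) = number of set partitions of an n-element set.
B(n) satisfies the recurrence: B(n+1) = sum_k C(n,k)*B(k).
B(14) = 190899322


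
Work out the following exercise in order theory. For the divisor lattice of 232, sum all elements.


sigma(n) = sum of divisors.
Divisors of 232: [1, 2, 4, 8, 29, 58, 116, 232]
Sum = 450


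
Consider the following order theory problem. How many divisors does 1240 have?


Divisors of 1240: [1, 2, 4, 5, 8, 10, 20, 31, 40, 62, 124, 155, 248, 310, 620, 1240]
Count: 16


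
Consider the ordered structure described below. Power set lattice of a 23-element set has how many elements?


Power set = 2^n.
2^23 = 8388608


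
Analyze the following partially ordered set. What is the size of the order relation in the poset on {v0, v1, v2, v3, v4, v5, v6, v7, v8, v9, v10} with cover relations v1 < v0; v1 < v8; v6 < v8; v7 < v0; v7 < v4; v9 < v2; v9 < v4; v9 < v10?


The order relation is {(a,b) : a <= b}, reflexive so it includes (a,a).
Examples: (v0,v0), (v1,v0), (v1,v1), (v1,v8), (v10,v10), ...
Total ordered pairs: 19
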